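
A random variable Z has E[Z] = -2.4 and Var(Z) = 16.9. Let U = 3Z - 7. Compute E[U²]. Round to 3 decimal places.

353.740

E[3Z - 7] = 3·-2.4 − 7 = -14.2
Var(3Z - 7) = (3)²·16.9 = 152.1
E[U²] = Var(U) + (E[U])² = 152.1 + (-14.2)² = 353.74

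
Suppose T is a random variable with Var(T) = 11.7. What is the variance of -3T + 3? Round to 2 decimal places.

105.30

Var(-3T + 3) = (-3)²·Var(T) = 9·11.7 = 105.3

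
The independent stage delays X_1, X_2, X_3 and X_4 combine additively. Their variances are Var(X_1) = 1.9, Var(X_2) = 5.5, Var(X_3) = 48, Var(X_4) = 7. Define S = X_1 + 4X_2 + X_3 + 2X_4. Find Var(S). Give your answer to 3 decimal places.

165.900

By independence, Var(S) = (1)²Var(X_1) + (4)²Var(X_2) + (1)²Var(X_3) + (2)²Var(X_4)
= (1)²·1.9 + (4)²·5.5 + (1)²·48 + (2)²·7 = 165.9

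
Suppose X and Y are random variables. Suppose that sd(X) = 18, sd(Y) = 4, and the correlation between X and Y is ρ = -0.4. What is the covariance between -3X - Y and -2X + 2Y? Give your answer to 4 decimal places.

2027.2000

var(X) = (18)² = 324;  var(Y) = (4)² = 16
cov(X,Y) = ρ·sd(X)·sd(Y) = -0.4·18·4 = -28.8
cov(-3X - Y, -2X + 2Y) = (-3)(-2)var(X) + (-1)(2)var(Y) + [(-3)(2) + (-1)(-2)]cov(X,Y)
= 6·324 + -2·16 + -4·-28.8 = 2027.2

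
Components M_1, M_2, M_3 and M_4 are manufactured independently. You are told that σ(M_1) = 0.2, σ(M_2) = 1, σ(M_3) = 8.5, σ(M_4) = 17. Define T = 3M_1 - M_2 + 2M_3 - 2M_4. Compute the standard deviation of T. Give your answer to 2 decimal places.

38.03

var(M_1) = 0.04, var(M_2) = 1, var(M_3) = 72.25, var(M_4) = 289
By independence, var(T) = (3)²var(M_1) + (-1)²var(M_2) + (2)²var(M_3) + (-2)²var(M_4)
= (3)²·0.04 + (-1)²·1 + (2)²·72.25 + (-2)²·289 = 1446.36
σ(T) = √1446.36 ≈ 38.03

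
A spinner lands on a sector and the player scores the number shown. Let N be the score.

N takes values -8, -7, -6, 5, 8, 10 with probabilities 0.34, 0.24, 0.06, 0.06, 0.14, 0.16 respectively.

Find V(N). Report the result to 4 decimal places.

E[N] = (-8)(0.34) + (-7)(0.24) + (-6)(0.06) + (5)(0.06) + (8)(0.14) + (10)(0.16) = -1.74
E[N²] = (-8)²(0.34) + (-7)²(0.24) + (-6)²(0.06) + (5)²(0.06) + (8)²(0.14) + (10)²(0.16) = 62.14
V(N) = E[N²] − (E[N])² = 62.14 − (-1.74)² = 59.1124

59.1124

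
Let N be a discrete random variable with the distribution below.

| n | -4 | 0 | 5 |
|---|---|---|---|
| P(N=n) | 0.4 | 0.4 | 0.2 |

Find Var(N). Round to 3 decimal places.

11.040

E[N] = (-4)(0.4) + (0)(0.4) + (5)(0.2) = -0.6
E[N²] = (-4)²(0.4) + (0)²(0.4) + (5)²(0.2) = 11.4
Var(N) = E[N²] − (E[N])² = 11.4 − (-0.6)² = 11.04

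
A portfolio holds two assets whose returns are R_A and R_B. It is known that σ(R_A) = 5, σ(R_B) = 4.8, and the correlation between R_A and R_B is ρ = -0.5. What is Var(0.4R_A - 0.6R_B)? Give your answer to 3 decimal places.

Var(R_A) = (5)² = 25;  Var(R_B) = (4.8)² = 23.04
cov(R_A,R_B) = ρ·σ(R_A)·σ(R_B) = -0.5·5·4.8 = -12
Var(0.4R_A - 0.6R_B) = (0.4)²·Var(R_A) + (-0.6)²·Var(R_B) + 2·(0.4)·(-0.6)·cov(R_A,R_B)
= 0.16·25 + 0.36·23.04 + -0.48·-12 = 18.0544

18.054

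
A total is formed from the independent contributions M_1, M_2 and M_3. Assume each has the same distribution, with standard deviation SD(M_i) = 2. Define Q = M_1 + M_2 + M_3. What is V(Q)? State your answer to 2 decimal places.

12.00

V(M_i) = (2)² = 4
By independence, V(Q) = (1)²V(M_1) + (1)²V(M_2) + (1)²V(M_3)
= (1)²·4 + (1)²·4 + (1)²·4 = 12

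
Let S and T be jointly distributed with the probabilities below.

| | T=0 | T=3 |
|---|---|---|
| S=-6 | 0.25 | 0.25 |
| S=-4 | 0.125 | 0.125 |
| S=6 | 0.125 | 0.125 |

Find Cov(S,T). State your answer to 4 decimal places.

E[S] = -2.5,  E[T] = 1.5
E[ST] = -3.75
Cov(S,T) = E[ST] − E[S]E[T] = -3.75 − (-2.5)(1.5) = 0

0.0000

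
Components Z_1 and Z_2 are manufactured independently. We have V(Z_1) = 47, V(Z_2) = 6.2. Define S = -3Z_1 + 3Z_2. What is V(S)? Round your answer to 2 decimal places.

By independence, V(S) = (-3)²V(Z_1) + (3)²V(Z_2)
= (-3)²·47 + (3)²·6.2 = 478.8

478.80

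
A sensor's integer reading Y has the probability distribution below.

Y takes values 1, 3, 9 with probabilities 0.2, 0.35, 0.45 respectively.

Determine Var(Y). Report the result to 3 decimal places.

E[Y] = (1)(0.2) + (3)(0.35) + (9)(0.45) = 5.3
E[Y²] = (1)²(0.2) + (3)²(0.35) + (9)²(0.45) = 39.8
Var(Y) = E[Y²] − (E[Y])² = 39.8 − (5.3)² = 11.71

11.710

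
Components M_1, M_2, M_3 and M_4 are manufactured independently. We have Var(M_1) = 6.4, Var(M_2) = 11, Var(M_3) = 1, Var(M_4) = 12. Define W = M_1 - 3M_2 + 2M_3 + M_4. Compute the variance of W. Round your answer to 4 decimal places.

121.4000

By independence, Var(W) = (1)²Var(M_1) + (-3)²Var(M_2) + (2)²Var(M_3) + (1)²Var(M_4)
= (1)²·6.4 + (-3)²·11 + (2)²·1 + (1)²·12 = 121.4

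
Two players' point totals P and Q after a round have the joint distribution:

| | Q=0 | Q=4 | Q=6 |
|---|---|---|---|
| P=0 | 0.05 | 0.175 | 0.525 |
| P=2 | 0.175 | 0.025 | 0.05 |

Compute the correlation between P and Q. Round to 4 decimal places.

-0.6332

E[P] = 0.5,  E[Q] = 4.25
E[PQ] = 0.8
cov(P,Q) = E[PQ] − E[P]E[Q] = 0.8 − (0.5)(4.25) = -1.325
Var(P) = 0.75,  Var(Q) = 5.8375
ρ = -1.325 / √(0.75·5.8375) ≈ -0.6332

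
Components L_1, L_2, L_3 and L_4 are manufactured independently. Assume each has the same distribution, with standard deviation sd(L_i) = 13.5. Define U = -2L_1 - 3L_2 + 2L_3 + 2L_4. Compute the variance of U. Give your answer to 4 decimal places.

3827.2500

Var(L_i) = (13.5)² = 182.25
By independence, Var(U) = (-2)²Var(L_1) + (-3)²Var(L_2) + (2)²Var(L_3) + (2)²Var(L_4)
= (-2)²·182.25 + (-3)²·182.25 + (2)²·182.25 + (2)²·182.25 = 3827.25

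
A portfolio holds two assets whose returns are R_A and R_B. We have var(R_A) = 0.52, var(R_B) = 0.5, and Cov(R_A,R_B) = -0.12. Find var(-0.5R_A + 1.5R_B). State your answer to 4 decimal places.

var(-0.5R_A + 1.5R_B) = (-0.5)²·var(R_A) + (1.5)²·var(R_B) + 2·(-0.5)·(1.5)·Cov(R_A,R_B)
= 0.25·0.52 + 2.25·0.5 + -1.5·-0.12 = 1.435

1.4350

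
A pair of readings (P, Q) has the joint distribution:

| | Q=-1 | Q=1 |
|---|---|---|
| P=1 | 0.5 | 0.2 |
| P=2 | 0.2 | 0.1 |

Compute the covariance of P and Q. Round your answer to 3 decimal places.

E[P] = 1.3,  E[Q] = -0.4
E[PQ] = -0.5
Cov(P,Q) = E[PQ] − E[P]E[Q] = -0.5 − (1.3)(-0.4) = 0.02

0.020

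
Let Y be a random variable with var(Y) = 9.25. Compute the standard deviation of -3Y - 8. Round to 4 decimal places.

var(-3Y - 8) = (-3)²·9.25 = 83.25
σ(-3Y - 8) = √83.25 ≈ 9.1241

9.1241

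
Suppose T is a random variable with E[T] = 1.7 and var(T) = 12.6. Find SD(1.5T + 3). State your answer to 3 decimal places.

var(1.5T + 3) = (1.5)²·12.6 = 28.35
SD(1.5T + 3) = √28.35 ≈ 5.324

5.324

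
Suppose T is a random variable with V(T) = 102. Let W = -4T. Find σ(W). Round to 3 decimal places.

V(-4T) = (-4)²·102 = 1632
σ(W) = √1632 ≈ 40.398

40.398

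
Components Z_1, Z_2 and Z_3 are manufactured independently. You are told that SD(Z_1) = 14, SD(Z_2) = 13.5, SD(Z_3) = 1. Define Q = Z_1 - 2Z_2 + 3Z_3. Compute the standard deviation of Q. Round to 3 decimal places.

30.561

var(Z_1) = 196, var(Z_2) = 182.25, var(Z_3) = 1
By independence, var(Q) = (1)²var(Z_1) + (-2)²var(Z_2) + (3)²var(Z_3)
= (1)²·196 + (-2)²·182.25 + (3)²·1 = 934
SD(Q) = √934 ≈ 30.561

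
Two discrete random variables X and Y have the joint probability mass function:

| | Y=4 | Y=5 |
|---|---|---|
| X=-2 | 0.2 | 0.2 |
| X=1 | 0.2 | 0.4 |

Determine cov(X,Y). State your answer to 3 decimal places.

0.120

E[X] = -0.2,  E[Y] = 4.6
E[XY] = -0.8
cov(X,Y) = E[XY] − E[X]E[Y] = -0.8 − (-0.2)(4.6) = 0.12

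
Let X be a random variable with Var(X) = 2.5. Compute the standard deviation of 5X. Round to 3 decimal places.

Var(5X) = (5)²·2.5 = 62.5
SD(5X) = √62.5 ≈ 7.906

7.906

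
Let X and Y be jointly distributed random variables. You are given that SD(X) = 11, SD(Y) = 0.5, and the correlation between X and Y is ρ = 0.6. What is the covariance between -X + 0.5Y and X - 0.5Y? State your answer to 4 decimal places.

-117.7625

var(X) = (11)² = 121;  var(Y) = (0.5)² = 0.25
Cov(X,Y) = ρ·SD(X)·SD(Y) = 0.6·11·0.5 = 3.3
Cov(-X + 0.5Y, X - 0.5Y) = (-1)(1)var(X) + (0.5)(-0.5)var(Y) + [(-1)(-0.5) + (0.5)(1)]Cov(X,Y)
= -1·121 + -0.25·0.25 + 1·3.3 = -117.7625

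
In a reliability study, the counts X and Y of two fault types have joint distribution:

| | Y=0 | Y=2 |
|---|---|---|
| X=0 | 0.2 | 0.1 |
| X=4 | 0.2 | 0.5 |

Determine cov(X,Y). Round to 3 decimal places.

E[X] = 2.8,  E[Y] = 1.2
E[XY] = 4
cov(X,Y) = E[XY] − E[X]E[Y] = 4 − (2.8)(1.2) = 0.64

0.640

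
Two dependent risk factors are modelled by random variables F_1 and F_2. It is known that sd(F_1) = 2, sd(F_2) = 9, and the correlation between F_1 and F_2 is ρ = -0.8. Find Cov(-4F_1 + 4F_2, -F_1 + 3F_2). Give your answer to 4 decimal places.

1218.4000

Var(F_1) = (2)² = 4;  Var(F_2) = (9)² = 81
Cov(F_1,F_2) = ρ·sd(F_1)·sd(F_2) = -0.8·2·9 = -14.4
Cov(-4F_1 + 4F_2, -F_1 + 3F_2) = (-4)(-1)Var(F_1) + (4)(3)Var(F_2) + [(-4)(3) + (4)(-1)]Cov(F_1,F_2)
= 4·4 + 12·81 + -16·-14.4 = 1218.4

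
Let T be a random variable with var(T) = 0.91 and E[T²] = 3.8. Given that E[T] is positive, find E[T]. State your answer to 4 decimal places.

1.7000

(E[T])² = E[T²] − var(T) = 3.8 − 0.91 = 2.89
E[T] = √2.89 = 1.7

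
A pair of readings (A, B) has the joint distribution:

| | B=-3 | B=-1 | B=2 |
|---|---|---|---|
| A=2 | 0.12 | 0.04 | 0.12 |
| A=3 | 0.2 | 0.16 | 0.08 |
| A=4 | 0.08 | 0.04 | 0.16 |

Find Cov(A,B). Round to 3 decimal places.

E[A] = 3,  E[B] = -0.72
E[AB] = -1.96
Cov(A,B) = E[AB] − E[A]E[B] = -1.96 − (3)(-0.72) = 0.2

0.200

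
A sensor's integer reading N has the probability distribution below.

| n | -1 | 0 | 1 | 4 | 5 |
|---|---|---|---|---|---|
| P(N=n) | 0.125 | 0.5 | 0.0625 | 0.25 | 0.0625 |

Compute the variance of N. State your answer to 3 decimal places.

4.188

E[N] = (-1)(0.125) + (0)(0.5) + (1)(0.0625) + (4)(0.25) + (5)(0.0625) = 1.25
E[N²] = (-1)²(0.125) + (0)²(0.5) + (1)²(0.0625) + (4)²(0.25) + (5)²(0.0625) = 5.75
V(N) = E[N²] − (E[N])² = 5.75 − (1.25)² = 4.1875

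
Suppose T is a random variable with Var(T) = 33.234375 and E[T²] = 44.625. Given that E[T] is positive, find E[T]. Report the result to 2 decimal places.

3.38

(E[T])² = E[T²] − Var(T) = 44.625 − 33.234375 = 11.390625
E[T] = √11.390625 = 3.375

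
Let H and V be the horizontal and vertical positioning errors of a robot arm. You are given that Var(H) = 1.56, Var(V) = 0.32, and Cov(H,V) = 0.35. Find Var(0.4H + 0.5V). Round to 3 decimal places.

0.470

Var(0.4H + 0.5V) = (0.4)²·Var(H) + (0.5)²·Var(V) + 2·(0.4)·(0.5)·Cov(H,V)
= 0.16·1.56 + 0.25·0.32 + 0.4·0.35 = 0.4696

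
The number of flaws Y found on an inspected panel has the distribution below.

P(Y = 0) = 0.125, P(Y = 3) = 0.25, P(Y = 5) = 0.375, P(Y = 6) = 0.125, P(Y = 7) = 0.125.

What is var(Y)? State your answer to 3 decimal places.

E[Y] = (0)(0.125) + (3)(0.25) + (5)(0.375) + (6)(0.125) + (7)(0.125) = 4.25
E[Y²] = (0)²(0.125) + (3)²(0.25) + (5)²(0.375) + (6)²(0.125) + (7)²(0.125) = 22.25
var(Y) = E[Y²] − (E[Y])² = 22.25 − (4.25)² = 4.1875

4.188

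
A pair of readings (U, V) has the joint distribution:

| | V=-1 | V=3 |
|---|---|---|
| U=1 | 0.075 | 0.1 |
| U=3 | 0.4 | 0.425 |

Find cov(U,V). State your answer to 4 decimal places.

E[U] = 2.65,  E[V] = 1.1
E[UV] = 2.85
cov(U,V) = E[UV] − E[U]E[V] = 2.85 − (2.65)(1.1) = -0.065

-0.0650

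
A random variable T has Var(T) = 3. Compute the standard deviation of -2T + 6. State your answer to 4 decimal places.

Var(-2T + 6) = (-2)²·3 = 12
sd(-2T + 6) = √12 ≈ 3.4641

3.4641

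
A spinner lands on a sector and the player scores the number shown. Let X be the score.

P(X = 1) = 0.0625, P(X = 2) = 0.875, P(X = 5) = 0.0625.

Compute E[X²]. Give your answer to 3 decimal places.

E[X²] = (1)²(0.0625) + (2)²(0.875) + (5)²(0.0625) = 5.125

5.125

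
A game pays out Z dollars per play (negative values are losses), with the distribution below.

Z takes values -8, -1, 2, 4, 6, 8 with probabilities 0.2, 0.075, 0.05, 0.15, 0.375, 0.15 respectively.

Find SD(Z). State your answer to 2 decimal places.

E[Z] = (-8)(0.2) + (-1)(0.075) + (2)(0.05) + (4)(0.15) + (6)(0.375) + (8)(0.15) = 2.475
E[Z²] = (-8)²(0.2) + (-1)²(0.075) + (2)²(0.05) + (4)²(0.15) + (6)²(0.375) + (8)²(0.15) = 38.575
Var(Z) = E[Z²] − (E[Z])² = 38.575 − (2.475)² = 32.449375
SD(Z) = √32.449375 ≈ 5.70

5.70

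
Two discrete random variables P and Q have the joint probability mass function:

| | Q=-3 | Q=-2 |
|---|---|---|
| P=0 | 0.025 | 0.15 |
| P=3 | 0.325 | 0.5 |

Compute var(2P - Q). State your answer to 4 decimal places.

E[P] = 2.475,  E[Q] = -2.35,  E[PQ] = -5.925
var(P) = 7.425 − (2.475)² = 1.299375;  var(Q) = 5.75 − (-2.35)² = 0.2275
Cov(P,Q) = -5.925 − (2.475)(-2.35) = -0.10875
var(2P - Q) = (2)²·1.299375 + (-1)²·0.2275 + 2·(2)·(-1)·-0.10875 = 5.86

5.8600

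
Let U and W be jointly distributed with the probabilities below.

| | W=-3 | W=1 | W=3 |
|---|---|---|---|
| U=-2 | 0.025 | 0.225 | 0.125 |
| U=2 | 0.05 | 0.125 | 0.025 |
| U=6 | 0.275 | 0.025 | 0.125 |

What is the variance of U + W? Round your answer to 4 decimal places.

E[U] = 2.2,  E[W] = 0.15,  E[UW] = -3.5
V(U) = 17.6 − (2.2)² = 12.76;  V(W) = 6 − (0.15)² = 5.9775
cov(U,W) = -3.5 − (2.2)(0.15) = -3.83
V(U + W) = (1)²·12.76 + (1)²·5.9775 + 2·(1)·(1)·-3.83 = 11.0775

11.0775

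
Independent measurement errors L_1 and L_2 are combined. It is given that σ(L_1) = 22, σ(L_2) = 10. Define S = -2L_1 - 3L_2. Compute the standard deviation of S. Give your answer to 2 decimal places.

53.25

Var(L_1) = 484, Var(L_2) = 100
By independence, Var(S) = (-2)²Var(L_1) + (-3)²Var(L_2)
= (-2)²·484 + (-3)²·100 = 2836
σ(S) = √2836 ≈ 53.25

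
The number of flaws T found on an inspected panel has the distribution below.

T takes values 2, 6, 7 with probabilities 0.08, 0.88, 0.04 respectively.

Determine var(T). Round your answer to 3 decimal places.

1.242

E[T] = (2)(0.08) + (6)(0.88) + (7)(0.04) = 5.72
E[T²] = (2)²(0.08) + (6)²(0.88) + (7)²(0.04) = 33.96
var(T) = E[T²] − (E[T])² = 33.96 − (5.72)² = 1.2416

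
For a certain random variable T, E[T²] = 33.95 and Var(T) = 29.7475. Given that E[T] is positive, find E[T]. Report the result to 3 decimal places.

(E[T])² = E[T²] − Var(T) = 33.95 − 29.7475 = 4.2025
E[T] = √4.2025 = 2.05

2.050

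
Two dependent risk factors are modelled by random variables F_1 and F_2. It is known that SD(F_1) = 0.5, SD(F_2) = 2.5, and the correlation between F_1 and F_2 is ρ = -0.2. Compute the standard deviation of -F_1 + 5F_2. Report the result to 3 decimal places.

Var(F_1) = (0.5)² = 0.25;  Var(F_2) = (2.5)² = 6.25
Cov(F_1,F_2) = ρ·SD(F_1)·SD(F_2) = -0.2·0.5·2.5 = -0.25
Var(-F_1 + 5F_2) = (-1)²·Var(F_1) + (5)²·Var(F_2) + 2·(-1)·(5)·Cov(F_1,F_2)
= 1·0.25 + 25·6.25 + -10·-0.25 = 159
SD(-F_1 + 5F_2) = √159 ≈ 12.610

12.610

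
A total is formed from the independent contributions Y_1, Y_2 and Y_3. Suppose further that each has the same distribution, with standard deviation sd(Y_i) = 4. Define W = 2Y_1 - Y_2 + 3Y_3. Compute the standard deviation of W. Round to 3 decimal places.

14.967

V(Y_i) = (4)² = 16
By independence, V(W) = (2)²V(Y_1) + (-1)²V(Y_2) + (3)²V(Y_3)
= (2)²·16 + (-1)²·16 + (3)²·16 = 224
sd(W) = √224 ≈ 14.967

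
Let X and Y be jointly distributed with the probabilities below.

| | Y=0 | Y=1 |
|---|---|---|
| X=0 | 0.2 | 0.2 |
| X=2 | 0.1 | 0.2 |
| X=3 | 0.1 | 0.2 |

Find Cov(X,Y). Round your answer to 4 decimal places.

0.1000

E[X] = 1.5,  E[Y] = 0.6
E[XY] = 1
Cov(X,Y) = E[XY] − E[X]E[Y] = 1 − (1.5)(0.6) = 0.1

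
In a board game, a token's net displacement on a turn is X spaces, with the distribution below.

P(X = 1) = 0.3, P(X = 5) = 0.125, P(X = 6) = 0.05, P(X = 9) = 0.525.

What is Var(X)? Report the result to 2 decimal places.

12.35

E[X] = (1)(0.3) + (5)(0.125) + (6)(0.05) + (9)(0.525) = 5.95
E[X²] = (1)²(0.3) + (5)²(0.125) + (6)²(0.05) + (9)²(0.525) = 47.75
Var(X) = E[X²] − (E[X])² = 47.75 − (5.95)² = 12.3475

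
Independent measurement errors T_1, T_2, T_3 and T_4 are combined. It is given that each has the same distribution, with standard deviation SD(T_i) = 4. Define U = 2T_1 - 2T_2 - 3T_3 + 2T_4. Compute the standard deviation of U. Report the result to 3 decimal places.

var(T_i) = (4)² = 16
By independence, var(U) = (2)²var(T_1) + (-2)²var(T_2) + (-3)²var(T_3) + (2)²var(T_4)
= (2)²·16 + (-2)²·16 + (-3)²·16 + (2)²·16 = 336
SD(U) = √336 ≈ 18.330

18.330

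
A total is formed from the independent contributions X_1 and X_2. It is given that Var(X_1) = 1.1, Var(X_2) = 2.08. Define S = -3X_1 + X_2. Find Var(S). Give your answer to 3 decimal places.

By independence, Var(S) = (-3)²Var(X_1) + (1)²Var(X_2)
= (-3)²·1.1 + (1)²·2.08 = 11.98

11.980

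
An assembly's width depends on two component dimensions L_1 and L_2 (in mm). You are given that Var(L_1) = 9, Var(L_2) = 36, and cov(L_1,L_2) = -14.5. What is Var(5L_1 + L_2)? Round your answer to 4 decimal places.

Var(5L_1 + L_2) = (5)²·Var(L_1) + (1)²·Var(L_2) + 2·(5)·(1)·cov(L_1,L_2)
= 25·9 + 1·36 + 10·-14.5 = 116

116.0000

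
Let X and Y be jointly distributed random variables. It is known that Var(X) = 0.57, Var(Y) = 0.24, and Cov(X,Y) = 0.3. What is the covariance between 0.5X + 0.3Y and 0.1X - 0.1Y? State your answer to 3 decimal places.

0.015

Cov(0.5X + 0.3Y, 0.1X - 0.1Y) = (0.5)(0.1)Var(X) + (0.3)(-0.1)Var(Y) + [(0.5)(-0.1) + (0.3)(0.1)]Cov(X,Y)
= 0.05·0.57 + -0.03·0.24 + -0.02·0.3 = 0.0153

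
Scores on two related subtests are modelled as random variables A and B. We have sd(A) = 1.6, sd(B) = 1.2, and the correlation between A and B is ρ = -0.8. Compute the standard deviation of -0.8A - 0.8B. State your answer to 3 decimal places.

0.771

Var(A) = (1.6)² = 2.56;  Var(B) = (1.2)² = 1.44
Cov(A,B) = ρ·sd(A)·sd(B) = -0.8·1.6·1.2 = -1.536
Var(-0.8A - 0.8B) = (-0.8)²·Var(A) + (-0.8)²·Var(B) + 2·(-0.8)·(-0.8)·Cov(A,B)
= 0.64·2.56 + 0.64·1.44 + 1.28·-1.536 = 0.59392
sd(-0.8A - 0.8B) = √0.59392 ≈ 0.771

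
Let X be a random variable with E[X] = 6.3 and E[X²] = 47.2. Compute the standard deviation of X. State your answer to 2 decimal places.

var(X) = 47.2 − (6.3)² = 7.51
SD(X) = √7.51 ≈ 2.74

2.74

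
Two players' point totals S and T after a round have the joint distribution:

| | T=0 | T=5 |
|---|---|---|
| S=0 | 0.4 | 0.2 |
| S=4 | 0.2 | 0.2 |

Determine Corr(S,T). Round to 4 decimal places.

E[S] = 1.6,  E[T] = 2
E[ST] = 4
Cov(S,T) = E[ST] − E[S]E[T] = 4 − (1.6)(2) = 0.8
Var(S) = 3.84,  Var(T) = 6
ρ = 0.8 / √(3.84·6) ≈ 0.1667

0.1667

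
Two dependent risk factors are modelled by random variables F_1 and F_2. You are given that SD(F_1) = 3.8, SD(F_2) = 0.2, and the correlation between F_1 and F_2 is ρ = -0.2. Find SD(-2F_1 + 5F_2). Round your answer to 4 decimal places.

7.8613

var(F_1) = (3.8)² = 14.44;  var(F_2) = (0.2)² = 0.04
Cov(F_1,F_2) = ρ·SD(F_1)·SD(F_2) = -0.2·3.8·0.2 = -0.152
var(-2F_1 + 5F_2) = (-2)²·var(F_1) + (5)²·var(F_2) + 2·(-2)·(5)·Cov(F_1,F_2)
= 4·14.44 + 25·0.04 + -20·-0.152 = 61.8
SD(-2F_1 + 5F_2) = √61.8 ≈ 7.8613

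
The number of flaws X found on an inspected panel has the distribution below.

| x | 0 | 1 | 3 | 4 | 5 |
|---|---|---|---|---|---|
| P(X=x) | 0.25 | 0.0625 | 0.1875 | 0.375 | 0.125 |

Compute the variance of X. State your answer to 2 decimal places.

3.31

E[X] = (0)(0.25) + (1)(0.0625) + (3)(0.1875) + (4)(0.375) + (5)(0.125) = 2.75
E[X²] = (0)²(0.25) + (1)²(0.0625) + (3)²(0.1875) + (4)²(0.375) + (5)²(0.125) = 10.875
Var(X) = E[X²] − (E[X])² = 10.875 − (2.75)² = 3.3125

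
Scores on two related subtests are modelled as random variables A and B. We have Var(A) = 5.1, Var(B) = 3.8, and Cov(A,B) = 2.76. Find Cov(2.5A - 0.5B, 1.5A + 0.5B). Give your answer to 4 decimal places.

19.5550

Cov(2.5A - 0.5B, 1.5A + 0.5B) = (2.5)(1.5)Var(A) + (-0.5)(0.5)Var(B) + [(2.5)(0.5) + (-0.5)(1.5)]Cov(A,B)
= 3.75·5.1 + -0.25·3.8 + 0.5·2.76 = 19.555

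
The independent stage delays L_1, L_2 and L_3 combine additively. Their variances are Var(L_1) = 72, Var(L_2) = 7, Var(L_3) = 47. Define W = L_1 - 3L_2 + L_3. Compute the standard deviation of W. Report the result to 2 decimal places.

By independence, Var(W) = (1)²Var(L_1) + (-3)²Var(L_2) + (1)²Var(L_3)
= (1)²·72 + (-3)²·7 + (1)²·47 = 182
SD(W) = √182 ≈ 13.49

13.49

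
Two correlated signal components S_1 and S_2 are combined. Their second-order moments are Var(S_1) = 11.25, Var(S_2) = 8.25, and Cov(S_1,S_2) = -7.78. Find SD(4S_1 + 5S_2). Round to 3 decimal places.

8.663

Var(4S_1 + 5S_2) = (4)²·Var(S_1) + (5)²·Var(S_2) + 2·(4)·(5)·Cov(S_1,S_2)
= 16·11.25 + 25·8.25 + 40·-7.78 = 75.05
SD(4S_1 + 5S_2) = √75.05 ≈ 8.663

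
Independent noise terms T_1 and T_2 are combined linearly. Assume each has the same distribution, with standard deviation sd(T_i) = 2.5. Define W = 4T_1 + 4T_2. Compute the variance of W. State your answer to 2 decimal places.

200.00

var(T_i) = (2.5)² = 6.25
By independence, var(W) = (4)²var(T_1) + (4)²var(T_2)
= (4)²·6.25 + (4)²·6.25 = 200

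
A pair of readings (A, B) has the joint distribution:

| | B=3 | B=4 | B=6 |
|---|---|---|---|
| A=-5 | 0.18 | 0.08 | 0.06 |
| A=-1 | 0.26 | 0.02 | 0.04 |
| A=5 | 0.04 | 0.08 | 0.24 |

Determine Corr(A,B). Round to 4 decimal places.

0.4845

E[A] = -0.12,  E[B] = 4.2
E[AB] = 2.2
Cov(A,B) = E[AB] − E[A]E[B] = 2.2 − (-0.12)(4.2) = 2.704
Var(A) = 17.3056,  Var(B) = 1.8
ρ = 2.704 / √(17.3056·1.8) ≈ 0.4845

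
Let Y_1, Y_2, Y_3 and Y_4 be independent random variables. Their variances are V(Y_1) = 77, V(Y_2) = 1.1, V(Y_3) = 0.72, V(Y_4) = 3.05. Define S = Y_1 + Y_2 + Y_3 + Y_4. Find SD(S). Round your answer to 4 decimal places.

By independence, V(S) = (1)²V(Y_1) + (1)²V(Y_2) + (1)²V(Y_3) + (1)²V(Y_4)
= (1)²·77 + (1)²·1.1 + (1)²·0.72 + (1)²·3.05 = 81.87
SD(S) = √81.87 ≈ 9.0482

9.0482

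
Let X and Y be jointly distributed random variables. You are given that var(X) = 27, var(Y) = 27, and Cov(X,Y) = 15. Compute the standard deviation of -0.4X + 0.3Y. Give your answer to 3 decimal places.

var(-0.4X + 0.3Y) = (-0.4)²·var(X) + (0.3)²·var(Y) + 2·(-0.4)·(0.3)·Cov(X,Y)
= 0.16·27 + 0.09·27 + -0.24·15 = 3.15
SD(-0.4X + 0.3Y) = √3.15 ≈ 1.775

1.775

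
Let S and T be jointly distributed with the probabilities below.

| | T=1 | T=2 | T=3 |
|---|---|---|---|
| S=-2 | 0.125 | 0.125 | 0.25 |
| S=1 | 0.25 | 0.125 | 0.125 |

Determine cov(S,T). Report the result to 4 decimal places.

-0.3750

E[S] = -0.5,  E[T] = 2
E[ST] = -1.375
cov(S,T) = E[ST] − E[S]E[T] = -1.375 − (-0.5)(2) = -0.375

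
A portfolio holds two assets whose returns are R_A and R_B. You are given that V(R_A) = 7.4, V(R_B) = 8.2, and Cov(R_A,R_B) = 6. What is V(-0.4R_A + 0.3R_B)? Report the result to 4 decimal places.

V(-0.4R_A + 0.3R_B) = (-0.4)²·V(R_A) + (0.3)²·V(R_B) + 2·(-0.4)·(0.3)·Cov(R_A,R_B)
= 0.16·7.4 + 0.09·8.2 + -0.24·6 = 0.482

0.4820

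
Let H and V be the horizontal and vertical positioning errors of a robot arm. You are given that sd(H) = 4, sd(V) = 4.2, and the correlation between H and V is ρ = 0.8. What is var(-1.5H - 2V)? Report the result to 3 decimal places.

var(H) = (4)² = 16;  var(V) = (4.2)² = 17.64
Cov(H,V) = ρ·sd(H)·sd(V) = 0.8·4·4.2 = 13.44
var(-1.5H - 2V) = (-1.5)²·var(H) + (-2)²·var(V) + 2·(-1.5)·(-2)·Cov(H,V)
= 2.25·16 + 4·17.64 + 6·13.44 = 187.2

187.200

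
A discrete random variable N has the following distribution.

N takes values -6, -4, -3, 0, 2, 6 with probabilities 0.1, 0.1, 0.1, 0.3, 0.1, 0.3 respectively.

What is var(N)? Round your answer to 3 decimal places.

16.810

E[N] = (-6)(0.1) + (-4)(0.1) + (-3)(0.1) + (0)(0.3) + (2)(0.1) + (6)(0.3) = 0.7
E[N²] = (-6)²(0.1) + (-4)²(0.1) + (-3)²(0.1) + (0)²(0.3) + (2)²(0.1) + (6)²(0.3) = 17.3
var(N) = E[N²] − (E[N])² = 17.3 − (0.7)² = 16.81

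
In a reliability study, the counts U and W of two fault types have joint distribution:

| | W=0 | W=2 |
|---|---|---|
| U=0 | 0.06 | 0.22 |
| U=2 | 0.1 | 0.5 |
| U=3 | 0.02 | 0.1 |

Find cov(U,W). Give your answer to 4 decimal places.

0.0416

E[U] = 1.56,  E[W] = 1.64
E[UW] = 2.6
cov(U,W) = E[UW] − E[U]E[W] = 2.6 − (1.56)(1.64) = 0.0416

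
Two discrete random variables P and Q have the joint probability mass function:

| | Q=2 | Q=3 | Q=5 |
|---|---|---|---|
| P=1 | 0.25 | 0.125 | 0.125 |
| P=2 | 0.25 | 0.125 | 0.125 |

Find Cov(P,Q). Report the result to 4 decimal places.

E[P] = 1.5,  E[Q] = 3
E[PQ] = 4.5
Cov(P,Q) = E[PQ] − E[P]E[Q] = 4.5 − (1.5)(3) = 0

0.0000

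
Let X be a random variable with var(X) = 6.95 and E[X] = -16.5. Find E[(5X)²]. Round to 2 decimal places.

E[5X] = 5·-16.5 = -82.5
var(5X) = (5)²·6.95 = 173.75
E[(5X)²] = var((5X)) + (E[(5X)])² = 173.75 + (-82.5)² = 6980

6980.00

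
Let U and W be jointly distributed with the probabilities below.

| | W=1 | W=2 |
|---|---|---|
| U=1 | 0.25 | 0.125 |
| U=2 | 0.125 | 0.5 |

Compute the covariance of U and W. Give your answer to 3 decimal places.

0.109

E[U] = 1.625,  E[W] = 1.625
E[UW] = 2.75
Cov(U,W) = E[UW] − E[U]E[W] = 2.75 − (1.625)(1.625) = 0.109375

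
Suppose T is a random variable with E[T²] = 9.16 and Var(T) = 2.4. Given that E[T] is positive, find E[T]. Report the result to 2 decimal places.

2.60

(E[T])² = E[T²] − Var(T) = 9.16 − 2.4 = 6.76
E[T] = √6.76 = 2.6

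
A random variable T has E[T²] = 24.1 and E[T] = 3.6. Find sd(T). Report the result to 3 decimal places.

3.338

Var(T) = 24.1 − (3.6)² = 11.14
sd(T) = √11.14 ≈ 3.338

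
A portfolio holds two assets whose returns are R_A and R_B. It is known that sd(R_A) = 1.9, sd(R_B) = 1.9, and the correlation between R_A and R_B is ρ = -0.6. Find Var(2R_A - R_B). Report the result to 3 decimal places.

26.714

Var(R_A) = (1.9)² = 3.61;  Var(R_B) = (1.9)² = 3.61
Cov(R_A,R_B) = ρ·sd(R_A)·sd(R_B) = -0.6·1.9·1.9 = -2.166
Var(2R_A - R_B) = (2)²·Var(R_A) + (-1)²·Var(R_B) + 2·(2)·(-1)·Cov(R_A,R_B)
= 4·3.61 + 1·3.61 + -4·-2.166 = 26.714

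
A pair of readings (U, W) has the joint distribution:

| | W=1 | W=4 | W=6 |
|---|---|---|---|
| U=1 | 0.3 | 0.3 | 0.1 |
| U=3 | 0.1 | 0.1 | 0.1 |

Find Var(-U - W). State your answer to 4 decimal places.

E[U] = 1.6,  E[W] = 3.2,  E[UW] = 5.4
Var(U) = 3.4 − (1.6)² = 0.84;  Var(W) = 14 − (3.2)² = 3.76
Cov(U,W) = 5.4 − (1.6)(3.2) = 0.28
Var(-U - W) = (-1)²·0.84 + (-1)²·3.76 + 2·(-1)·(-1)·0.28 = 5.16

5.1600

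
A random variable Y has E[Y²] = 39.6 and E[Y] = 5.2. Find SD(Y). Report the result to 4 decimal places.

3.5440

var(Y) = 39.6 − (5.2)² = 12.56
SD(Y) = √12.56 ≈ 3.5440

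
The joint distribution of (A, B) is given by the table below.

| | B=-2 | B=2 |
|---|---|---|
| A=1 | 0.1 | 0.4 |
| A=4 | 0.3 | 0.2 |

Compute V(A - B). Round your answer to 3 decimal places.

E[A] = 2.5,  E[B] = 0.4,  E[AB] = -0.2
V(A) = 8.5 − (2.5)² = 2.25;  V(B) = 4 − (0.4)² = 3.84
Cov(A,B) = -0.2 − (2.5)(0.4) = -1.2
V(A - B) = (1)²·2.25 + (-1)²·3.84 + 2·(1)·(-1)·-1.2 = 8.49

8.490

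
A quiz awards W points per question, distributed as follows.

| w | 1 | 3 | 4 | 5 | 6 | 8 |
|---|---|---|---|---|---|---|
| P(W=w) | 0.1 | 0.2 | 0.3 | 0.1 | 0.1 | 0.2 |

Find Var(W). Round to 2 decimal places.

4.44

E[W] = (1)(0.1) + (3)(0.2) + (4)(0.3) + (5)(0.1) + (6)(0.1) + (8)(0.2) = 4.6
E[W²] = (1)²(0.1) + (3)²(0.2) + (4)²(0.3) + (5)²(0.1) + (6)²(0.1) + (8)²(0.2) = 25.6
Var(W) = E[W²] − (E[W])² = 25.6 − (4.6)² = 4.44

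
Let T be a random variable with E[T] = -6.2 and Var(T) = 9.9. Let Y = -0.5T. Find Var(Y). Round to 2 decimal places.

Var(-0.5T) = (-0.5)²·Var(T) = 0.25·9.9 = 2.475

2.48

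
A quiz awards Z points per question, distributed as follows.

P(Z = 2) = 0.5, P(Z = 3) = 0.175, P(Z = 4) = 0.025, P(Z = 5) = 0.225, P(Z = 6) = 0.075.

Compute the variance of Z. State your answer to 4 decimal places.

2.0600

E[Z] = (2)(0.5) + (3)(0.175) + (4)(0.025) + (5)(0.225) + (6)(0.075) = 3.2
E[Z²] = (2)²(0.5) + (3)²(0.175) + (4)²(0.025) + (5)²(0.225) + (6)²(0.075) = 12.3
Var(Z) = E[Z²] − (E[Z])² = 12.3 − (3.2)² = 2.06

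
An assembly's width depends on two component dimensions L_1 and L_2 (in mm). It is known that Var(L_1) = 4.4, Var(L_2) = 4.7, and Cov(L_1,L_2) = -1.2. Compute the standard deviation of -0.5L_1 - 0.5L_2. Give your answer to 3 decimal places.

1.294

Var(-0.5L_1 - 0.5L_2) = (-0.5)²·Var(L_1) + (-0.5)²·Var(L_2) + 2·(-0.5)·(-0.5)·Cov(L_1,L_2)
= 0.25·4.4 + 0.25·4.7 + 0.5·-1.2 = 1.675
SD(-0.5L_1 - 0.5L_2) = √1.675 ≈ 1.294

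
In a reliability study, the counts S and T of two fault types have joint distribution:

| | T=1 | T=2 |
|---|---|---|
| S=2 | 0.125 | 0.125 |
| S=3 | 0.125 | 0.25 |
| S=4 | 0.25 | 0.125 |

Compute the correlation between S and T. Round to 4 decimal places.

-0.1601

E[S] = 3.125,  E[T] = 1.5
E[ST] = 4.625
cov(S,T) = E[ST] − E[S]E[T] = 4.625 − (3.125)(1.5) = -0.0625
var(S) = 0.609375,  var(T) = 0.25
ρ = -0.0625 / √(0.609375·0.25) ≈ -0.1601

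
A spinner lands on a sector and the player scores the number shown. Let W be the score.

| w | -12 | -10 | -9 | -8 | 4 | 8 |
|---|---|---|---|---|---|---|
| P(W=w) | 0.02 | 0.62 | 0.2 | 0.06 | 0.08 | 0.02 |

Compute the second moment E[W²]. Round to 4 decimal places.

E[W²] = (-12)²(0.02) + (-10)²(0.62) + (-9)²(0.2) + (-8)²(0.06) + (4)²(0.08) + (8)²(0.02) = 87.48

87.4800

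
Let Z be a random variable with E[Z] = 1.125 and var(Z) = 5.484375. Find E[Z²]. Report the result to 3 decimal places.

E[Z²] = var(Z) + (E[Z])² = 5.484375 + (1.125)² = 6.75

6.750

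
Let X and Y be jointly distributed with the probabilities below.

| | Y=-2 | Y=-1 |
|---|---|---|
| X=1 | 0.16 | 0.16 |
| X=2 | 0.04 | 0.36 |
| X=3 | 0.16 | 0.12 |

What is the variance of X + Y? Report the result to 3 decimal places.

E[X] = 1.96,  E[Y] = -1.36,  E[XY] = -2.68
V(X) = 4.44 − (1.96)² = 0.5984;  V(Y) = 2.08 − (-1.36)² = 0.2304
Cov(X,Y) = -2.68 − (1.96)(-1.36) = -0.0144
V(X + Y) = (1)²·0.5984 + (1)²·0.2304 + 2·(1)·(1)·-0.0144 = 0.8

0.800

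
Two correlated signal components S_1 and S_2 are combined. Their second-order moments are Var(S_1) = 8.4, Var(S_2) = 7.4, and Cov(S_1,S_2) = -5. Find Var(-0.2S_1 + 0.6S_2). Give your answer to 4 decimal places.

4.2000

Var(-0.2S_1 + 0.6S_2) = (-0.2)²·Var(S_1) + (0.6)²·Var(S_2) + 2·(-0.2)·(0.6)·Cov(S_1,S_2)
= 0.04·8.4 + 0.36·7.4 + -0.24·-5 = 4.2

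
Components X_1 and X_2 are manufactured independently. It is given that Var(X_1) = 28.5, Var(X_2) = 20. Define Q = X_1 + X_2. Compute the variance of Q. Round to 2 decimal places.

48.50

By independence, Var(Q) = (1)²Var(X_1) + (1)²Var(X_2)
= (1)²·28.5 + (1)²·20 = 48.5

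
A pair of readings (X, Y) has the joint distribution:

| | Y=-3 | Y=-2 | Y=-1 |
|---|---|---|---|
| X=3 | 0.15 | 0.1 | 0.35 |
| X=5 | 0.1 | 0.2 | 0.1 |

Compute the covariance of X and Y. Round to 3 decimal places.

E[X] = 3.8,  E[Y] = -1.8
E[XY] = -7
Cov(X,Y) = E[XY] − E[X]E[Y] = -7 − (3.8)(-1.8) = -0.16

-0.160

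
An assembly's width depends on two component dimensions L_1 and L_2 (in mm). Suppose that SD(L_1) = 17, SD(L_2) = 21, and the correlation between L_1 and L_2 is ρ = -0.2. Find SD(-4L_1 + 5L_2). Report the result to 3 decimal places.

136.033

V(L_1) = (17)² = 289;  V(L_2) = (21)² = 441
Cov(L_1,L_2) = ρ·SD(L_1)·SD(L_2) = -0.2·17·21 = -71.4
V(-4L_1 + 5L_2) = (-4)²·V(L_1) + (5)²·V(L_2) + 2·(-4)·(5)·Cov(L_1,L_2)
= 16·289 + 25·441 + -40·-71.4 = 18505
SD(-4L_1 + 5L_2) = √18505 ≈ 136.033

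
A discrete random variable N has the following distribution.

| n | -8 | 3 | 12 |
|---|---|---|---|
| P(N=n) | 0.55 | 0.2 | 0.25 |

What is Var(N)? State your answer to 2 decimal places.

E[N] = (-8)(0.55) + (3)(0.2) + (12)(0.25) = -0.8
E[N²] = (-8)²(0.55) + (3)²(0.2) + (12)²(0.25) = 73
Var(N) = E[N²] − (E[N])² = 73 − (-0.8)² = 72.36

72.36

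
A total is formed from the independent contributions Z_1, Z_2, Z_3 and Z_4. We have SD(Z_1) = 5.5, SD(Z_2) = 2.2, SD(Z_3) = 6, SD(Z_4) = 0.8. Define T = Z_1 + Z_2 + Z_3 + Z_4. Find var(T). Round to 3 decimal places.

71.730

var(Z_1) = 30.25, var(Z_2) = 4.84, var(Z_3) = 36, var(Z_4) = 0.64
By independence, var(T) = (1)²var(Z_1) + (1)²var(Z_2) + (1)²var(Z_3) + (1)²var(Z_4)
= (1)²·30.25 + (1)²·4.84 + (1)²·36 + (1)²·0.64 = 71.73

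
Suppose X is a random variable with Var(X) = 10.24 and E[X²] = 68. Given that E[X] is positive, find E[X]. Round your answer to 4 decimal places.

(E[X])² = E[X²] − Var(X) = 68 − 10.24 = 57.76
E[X] = √57.76 = 7.6

7.6000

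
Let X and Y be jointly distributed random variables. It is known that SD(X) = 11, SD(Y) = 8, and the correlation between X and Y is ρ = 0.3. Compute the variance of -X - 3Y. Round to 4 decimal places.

V(X) = (11)² = 121;  V(Y) = (8)² = 64
cov(X,Y) = ρ·SD(X)·SD(Y) = 0.3·11·8 = 26.4
V(-X - 3Y) = (-1)²·V(X) + (-3)²·V(Y) + 2·(-1)·(-3)·cov(X,Y)
= 1·121 + 9·64 + 6·26.4 = 855.4

855.4000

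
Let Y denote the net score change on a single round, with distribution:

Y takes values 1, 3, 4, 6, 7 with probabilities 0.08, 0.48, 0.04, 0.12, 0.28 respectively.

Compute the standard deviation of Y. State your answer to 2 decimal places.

2.02

E[Y] = (1)(0.08) + (3)(0.48) + (4)(0.04) + (6)(0.12) + (7)(0.28) = 4.36
E[Y²] = (1)²(0.08) + (3)²(0.48) + (4)²(0.04) + (6)²(0.12) + (7)²(0.28) = 23.08
Var(Y) = E[Y²] − (E[Y])² = 23.08 − (4.36)² = 4.0704
sd(Y) = √4.0704 ≈ 2.02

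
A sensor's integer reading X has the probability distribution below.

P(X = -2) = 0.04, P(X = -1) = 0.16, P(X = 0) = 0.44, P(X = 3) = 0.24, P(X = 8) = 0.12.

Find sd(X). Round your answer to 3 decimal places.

E[X] = (-2)(0.04) + (-1)(0.16) + (0)(0.44) + (3)(0.24) + (8)(0.12) = 1.44
E[X²] = (-2)²(0.04) + (-1)²(0.16) + (0)²(0.44) + (3)²(0.24) + (8)²(0.12) = 10.16
Var(X) = E[X²] − (E[X])² = 10.16 − (1.44)² = 8.0864
sd(X) = √8.0864 ≈ 2.844

2.844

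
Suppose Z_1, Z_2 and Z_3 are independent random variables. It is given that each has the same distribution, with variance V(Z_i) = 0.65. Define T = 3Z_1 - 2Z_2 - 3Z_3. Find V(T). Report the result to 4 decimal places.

14.3000

By independence, V(T) = (3)²V(Z_1) + (-2)²V(Z_2) + (-3)²V(Z_3)
= (3)²·0.65 + (-2)²·0.65 + (-3)²·0.65 = 14.3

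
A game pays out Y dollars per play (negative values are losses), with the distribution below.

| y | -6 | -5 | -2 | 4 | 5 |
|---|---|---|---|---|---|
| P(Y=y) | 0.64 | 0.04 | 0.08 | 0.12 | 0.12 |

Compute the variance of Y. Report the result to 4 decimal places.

E[Y] = (-6)(0.64) + (-5)(0.04) + (-2)(0.08) + (4)(0.12) + (5)(0.12) = -3.12
E[Y²] = (-6)²(0.64) + (-5)²(0.04) + (-2)²(0.08) + (4)²(0.12) + (5)²(0.12) = 29.28
V(Y) = E[Y²] − (E[Y])² = 29.28 − (-3.12)² = 19.5456

19.5456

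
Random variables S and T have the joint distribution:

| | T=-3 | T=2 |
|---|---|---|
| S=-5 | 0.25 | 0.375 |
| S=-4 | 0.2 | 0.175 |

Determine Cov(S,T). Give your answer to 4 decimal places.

E[S] = -4.625,  E[T] = -0.25
E[ST] = 1
Cov(S,T) = E[ST] − E[S]E[T] = 1 − (-4.625)(-0.25) = -0.15625

-0.1563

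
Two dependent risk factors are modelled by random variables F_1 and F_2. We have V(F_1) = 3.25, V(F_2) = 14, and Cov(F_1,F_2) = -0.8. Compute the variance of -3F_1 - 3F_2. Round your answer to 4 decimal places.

140.8500

V(-3F_1 - 3F_2) = (-3)²·V(F_1) + (-3)²·V(F_2) + 2·(-3)·(-3)·Cov(F_1,F_2)
= 9·3.25 + 9·14 + 18·-0.8 = 140.85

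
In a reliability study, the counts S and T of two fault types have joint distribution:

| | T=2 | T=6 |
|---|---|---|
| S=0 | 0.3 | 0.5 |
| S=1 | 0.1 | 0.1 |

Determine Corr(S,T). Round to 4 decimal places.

E[S] = 0.2,  E[T] = 4.4
E[ST] = 0.8
Cov(S,T) = E[ST] − E[S]E[T] = 0.8 − (0.2)(4.4) = -0.08
var(S) = 0.16,  var(T) = 3.84
ρ = -0.08 / √(0.16·3.84) ≈ -0.1021

-0.1021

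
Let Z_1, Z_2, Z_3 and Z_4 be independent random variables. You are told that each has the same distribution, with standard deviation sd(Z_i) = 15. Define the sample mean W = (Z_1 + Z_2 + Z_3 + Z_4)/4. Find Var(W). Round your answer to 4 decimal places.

Var(Z_i) = (15)² = 225
By independence, Var(W) = (0.25)²Var(Z_1) + (0.25)²Var(Z_2) + (0.25)²Var(Z_3) + (0.25)²Var(Z_4)
= (0.25)²·225 + (0.25)²·225 + (0.25)²·225 + (0.25)²·225 = 56.25

56.2500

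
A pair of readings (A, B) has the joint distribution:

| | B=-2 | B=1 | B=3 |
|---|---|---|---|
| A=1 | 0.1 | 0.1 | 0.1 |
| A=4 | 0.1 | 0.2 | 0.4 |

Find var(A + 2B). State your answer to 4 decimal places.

19.0900

E[A] = 3.1,  E[B] = 1.4,  E[AB] = 5
var(A) = 11.5 − (3.1)² = 1.89;  var(B) = 5.6 − (1.4)² = 3.64
Cov(A,B) = 5 − (3.1)(1.4) = 0.66
var(A + 2B) = (1)²·1.89 + (2)²·3.64 + 2·(1)·(2)·0.66 = 19.09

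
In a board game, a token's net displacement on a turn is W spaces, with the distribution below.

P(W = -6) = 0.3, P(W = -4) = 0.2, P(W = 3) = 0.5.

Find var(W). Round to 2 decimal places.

17.29

E[W] = (-6)(0.3) + (-4)(0.2) + (3)(0.5) = -1.1
E[W²] = (-6)²(0.3) + (-4)²(0.2) + (3)²(0.5) = 18.5
var(W) = E[W²] − (E[W])² = 18.5 − (-1.1)² = 17.29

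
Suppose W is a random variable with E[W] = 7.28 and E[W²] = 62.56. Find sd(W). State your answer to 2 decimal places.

var(W) = 62.56 − (7.28)² = 9.5616
sd(W) = √9.5616 ≈ 3.09

3.09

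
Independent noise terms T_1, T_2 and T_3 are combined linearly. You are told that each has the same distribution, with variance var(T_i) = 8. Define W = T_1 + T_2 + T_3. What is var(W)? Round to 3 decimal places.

By independence, var(W) = (1)²var(T_1) + (1)²var(T_2) + (1)²var(T_3)
= (1)²·8 + (1)²·8 + (1)²·8 = 24

24.000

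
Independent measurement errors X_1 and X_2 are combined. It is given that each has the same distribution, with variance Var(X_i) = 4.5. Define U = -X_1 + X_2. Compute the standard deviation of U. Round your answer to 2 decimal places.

3.00

By independence, Var(U) = (-1)²Var(X_1) + (1)²Var(X_2)
= (-1)²·4.5 + (1)²·4.5 = 9
σ(U) = √9 ≈ 3.00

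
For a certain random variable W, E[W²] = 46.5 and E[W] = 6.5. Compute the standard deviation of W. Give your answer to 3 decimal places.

Var(W) = 46.5 − (6.5)² = 4.25
SD(W) = √4.25 ≈ 2.062

2.062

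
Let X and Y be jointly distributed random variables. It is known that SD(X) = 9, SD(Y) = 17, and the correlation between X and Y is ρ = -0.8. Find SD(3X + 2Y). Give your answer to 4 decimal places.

20.4010

var(X) = (9)² = 81;  var(Y) = (17)² = 289
Cov(X,Y) = ρ·SD(X)·SD(Y) = -0.8·9·17 = -122.4
var(3X + 2Y) = (3)²·var(X) + (2)²·var(Y) + 2·(3)·(2)·Cov(X,Y)
= 9·81 + 4·289 + 12·-122.4 = 416.2
SD(3X + 2Y) = √416.2 ≈ 20.4010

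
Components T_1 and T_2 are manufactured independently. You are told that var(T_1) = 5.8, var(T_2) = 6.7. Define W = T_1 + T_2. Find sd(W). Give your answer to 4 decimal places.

3.5355

By independence, var(W) = (1)²var(T_1) + (1)²var(T_2)
= (1)²·5.8 + (1)²·6.7 = 12.5
sd(W) = √12.5 ≈ 3.5355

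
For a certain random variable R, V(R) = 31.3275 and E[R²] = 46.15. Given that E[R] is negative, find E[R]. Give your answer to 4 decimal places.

-3.8500

(E[R])² = E[R²] − V(R) = 46.15 − 31.3275 = 14.8225
E[R] = −√14.8225 = -3.85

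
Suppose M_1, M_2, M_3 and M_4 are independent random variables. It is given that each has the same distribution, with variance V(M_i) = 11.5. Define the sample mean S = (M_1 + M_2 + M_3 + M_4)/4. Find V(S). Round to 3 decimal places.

By independence, V(S) = (0.25)²V(M_1) + (0.25)²V(M_2) + (0.25)²V(M_3) + (0.25)²V(M_4)
= (0.25)²·11.5 + (0.25)²·11.5 + (0.25)²·11.5 + (0.25)²·11.5 = 2.875

2.875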